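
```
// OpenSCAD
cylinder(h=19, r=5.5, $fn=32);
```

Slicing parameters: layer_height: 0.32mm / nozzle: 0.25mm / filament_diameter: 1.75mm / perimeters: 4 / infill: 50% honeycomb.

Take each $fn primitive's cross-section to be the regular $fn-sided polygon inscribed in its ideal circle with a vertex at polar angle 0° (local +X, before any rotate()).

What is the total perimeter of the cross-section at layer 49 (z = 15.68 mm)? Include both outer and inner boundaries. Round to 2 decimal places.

At z = 15.68 mm: the r=5.5 cylinder gives a regular 32-gon of circumradius 5.5 (constant along its height) (perimeter = 2·32·5.500·sin(180°/32) = 34.50 mm). Overall, the cross-section is a single solid region. Total boundary length (outer) = 34.50 mm.

34.50 mm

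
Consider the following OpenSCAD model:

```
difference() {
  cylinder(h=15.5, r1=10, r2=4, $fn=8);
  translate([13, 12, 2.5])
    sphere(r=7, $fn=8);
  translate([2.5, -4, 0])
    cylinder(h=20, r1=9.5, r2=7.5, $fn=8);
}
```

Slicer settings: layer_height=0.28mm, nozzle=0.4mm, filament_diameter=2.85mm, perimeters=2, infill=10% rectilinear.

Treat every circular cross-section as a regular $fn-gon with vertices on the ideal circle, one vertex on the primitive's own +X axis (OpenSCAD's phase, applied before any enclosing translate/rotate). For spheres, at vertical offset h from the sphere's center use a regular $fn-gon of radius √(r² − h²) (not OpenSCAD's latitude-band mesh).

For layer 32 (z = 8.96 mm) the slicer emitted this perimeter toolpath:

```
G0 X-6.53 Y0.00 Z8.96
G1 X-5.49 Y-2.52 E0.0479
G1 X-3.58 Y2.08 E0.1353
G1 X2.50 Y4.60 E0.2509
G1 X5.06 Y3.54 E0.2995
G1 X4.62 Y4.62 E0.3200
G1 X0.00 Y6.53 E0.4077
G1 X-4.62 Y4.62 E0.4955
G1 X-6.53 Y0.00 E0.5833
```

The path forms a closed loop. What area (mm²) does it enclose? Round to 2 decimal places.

28.72 mm²

Apply the shoelace formula to the sequence of (X, Y) vertices; enclosed area = 28.72 mm².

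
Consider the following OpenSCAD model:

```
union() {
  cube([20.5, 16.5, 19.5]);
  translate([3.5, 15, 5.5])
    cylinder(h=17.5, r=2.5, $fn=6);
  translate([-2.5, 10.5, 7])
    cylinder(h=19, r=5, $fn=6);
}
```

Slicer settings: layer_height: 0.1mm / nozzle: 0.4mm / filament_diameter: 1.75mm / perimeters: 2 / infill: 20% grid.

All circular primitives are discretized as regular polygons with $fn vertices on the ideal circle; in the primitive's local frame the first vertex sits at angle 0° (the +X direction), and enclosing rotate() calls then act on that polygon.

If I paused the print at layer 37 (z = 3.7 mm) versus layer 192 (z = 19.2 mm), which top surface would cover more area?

layer 192 (z = 19.2 mm)

Layer 37 (z = 3.7): the cube (footprint 20.5×16.5) is included at this height (area 338.25 mm²); the cylinder at (3.5, 15) does not reach this height (z outside [5.5, 23]); the cylinder at (-2.5, 10.5) is not intersected at this z (z outside [7, 26]); Merging all regions: only the 20.5×16.5 cube is present, so the union is just that shape — area = 338.25 mm². So its area = 338.25 mm². Layer 192 (z = 19.2): the cube is present — its section is the full 20.5×16.5 rectangle (area 338.25 mm²); the cylinder at (3.5, 15): section is a regular 6-gon, circumradius r=2.5 (area = (6/2)·2.500²·sin(360°/6) = 16.24 mm²); the r=5 cylinder at (-2.5, 10.5) contributes a regular 6-gon of circumradius 5 (area = (6/2)·5.000²·sin(360°/6) = 64.95 mm²); Taking the union: the regions partially overlap — summed areas 419.44 mm² minus the doubly-counted overlap 25.15 mm² gives 394.29 mm² — area = 394.29 mm². So its area = 394.29 mm². Layer 192 is larger (394.29 vs 338.25 mm²).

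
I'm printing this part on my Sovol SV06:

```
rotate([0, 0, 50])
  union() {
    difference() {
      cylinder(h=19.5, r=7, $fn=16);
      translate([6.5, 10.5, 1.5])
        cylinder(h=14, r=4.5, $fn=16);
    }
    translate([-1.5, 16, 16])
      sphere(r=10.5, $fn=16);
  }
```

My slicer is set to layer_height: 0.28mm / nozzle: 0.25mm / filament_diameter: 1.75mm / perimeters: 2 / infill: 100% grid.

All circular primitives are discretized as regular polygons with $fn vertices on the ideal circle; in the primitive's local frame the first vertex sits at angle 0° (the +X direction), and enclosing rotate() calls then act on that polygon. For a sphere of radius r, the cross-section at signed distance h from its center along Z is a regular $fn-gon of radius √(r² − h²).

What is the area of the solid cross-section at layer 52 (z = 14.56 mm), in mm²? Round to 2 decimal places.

At z = 14.56 mm: the cylinder: section is a regular 16-gon, circumradius r=7 (area = (16/2)·7.000²·sin(360°/16) = 150.01 mm²); the r=4.5 cylinder at (6.5, 10.5) gives a regular 16-gon of circumradius 4.5 (constant along its height) (area = (16/2)·4.500²·sin(360°/16) = 61.99 mm²); Taking the first minus the rest: starting from the r=7 cylinder (150.01 mm²), the r=4.5 cylinder at (6.5, 10.5) misses the remaining region (no effect) — area = 150.01 mm²; the r=10.5 sphere at (-1.5, 16) contributes a regular 16-gon of circumradius √(10.5²−1.44²) = 10.401 (area = (16/2)·10.401²·sin(360°/16) = 331.18 mm²); Merging all regions: the regions partially overlap — summed areas 481.19 mm² minus the doubly-counted overlap 4.43 mm² gives 476.76 mm² — area = 476.76 mm²; (whole slice rotated 50° about Z — lengths, areas and connectivity unchanged). Overall, the cross-section is a single solid region. Net area = 476.76 mm².

476.76 mm²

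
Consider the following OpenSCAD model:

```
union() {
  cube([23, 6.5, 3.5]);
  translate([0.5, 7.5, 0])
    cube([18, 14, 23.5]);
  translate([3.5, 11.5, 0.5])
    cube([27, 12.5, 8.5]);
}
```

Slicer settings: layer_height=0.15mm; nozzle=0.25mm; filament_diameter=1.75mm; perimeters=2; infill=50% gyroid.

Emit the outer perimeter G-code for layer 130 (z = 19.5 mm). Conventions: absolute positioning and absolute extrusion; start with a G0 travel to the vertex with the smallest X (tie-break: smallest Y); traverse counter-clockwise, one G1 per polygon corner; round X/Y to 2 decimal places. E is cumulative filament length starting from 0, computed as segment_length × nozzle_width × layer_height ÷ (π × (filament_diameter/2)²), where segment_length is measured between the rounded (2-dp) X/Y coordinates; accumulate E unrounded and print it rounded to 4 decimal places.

At z = 19.5 mm: the cube is absent (z outside [0, 3.5]); the cube at (0.5, 7.5) (footprint 18×14) is included at this height; the cube at (3.5, 11.5) is not intersected at this z (z outside [0.5, 9]); Taking the union: only the 18×14 cube at (0.5, 7.5) is present, so the union is just that shape — 1 connected region. The outline is a single polygon with 4 vertices. Extrusion per mm of travel: 0.25 × 0.15 / (π × 0.875²) = 0.015591. Accumulating E over each segment gives final E = 0.9978.

G0 X0.50 Y7.50 Z19.50
G1 X18.50 Y7.50 E0.2806
G1 X18.50 Y21.50 E0.4989
G1 X0.50 Y21.50 E0.7795
G1 X0.50 Y7.50 E0.9978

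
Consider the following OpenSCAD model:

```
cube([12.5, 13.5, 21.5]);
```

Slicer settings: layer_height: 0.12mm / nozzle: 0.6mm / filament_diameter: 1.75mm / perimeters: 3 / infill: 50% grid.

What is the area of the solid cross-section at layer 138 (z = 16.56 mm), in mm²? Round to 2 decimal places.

At z = 16.56 mm: the cube (footprint 12.5×13.5) is included at this height (area 168.75 mm²). Overall, the cross-section is a single solid region. Net area = 168.75 mm².

168.75 mm²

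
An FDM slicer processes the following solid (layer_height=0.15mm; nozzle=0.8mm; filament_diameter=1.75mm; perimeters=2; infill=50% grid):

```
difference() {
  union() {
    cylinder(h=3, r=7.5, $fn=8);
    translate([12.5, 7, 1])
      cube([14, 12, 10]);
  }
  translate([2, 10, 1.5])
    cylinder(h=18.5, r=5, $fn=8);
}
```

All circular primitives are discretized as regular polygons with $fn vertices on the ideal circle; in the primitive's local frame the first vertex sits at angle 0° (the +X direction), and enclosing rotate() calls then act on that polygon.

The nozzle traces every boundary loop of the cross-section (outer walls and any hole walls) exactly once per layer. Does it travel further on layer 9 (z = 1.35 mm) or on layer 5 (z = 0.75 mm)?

layer 9 (z = 1.35 mm)

Layer 9 (z = 1.35): the r=7.5 cylinder contributes a regular 8-gon of circumradius 7.5 (perimeter = 2·8·7.500·sin(180°/8) = 45.92 mm); the 14×12 cube at (12.5, 7) contributes its full rectangle (perimeter 52.00 mm); Merging all regions: the 2 present regions are separate (no shared area or edge), so areas and boundary lengths simply add and each stays a separate island — boundary = 97.92 mm; the cylinder at (2, 10) is absent (z outside [1.5, 20]); Subtracting the remaining from the first: none of the subtracted shapes is present at this height, so that combined region is unchanged — boundary = 97.92 mm. So its perimeter = 97.92 mm. Layer 5 (z = 0.75): the cylinder: section is a regular 8-gon, circumradius r=7.5 (perimeter = 2·8·7.500·sin(180°/8) = 45.92 mm); the cube at (12.5, 7) does not reach this height (z outside [1, 11]); Taking the union: only the r=7.5 cylinder is present, so the union is just that shape — boundary = 45.92 mm; the cylinder at (2, 10) does not reach this height (z outside [1.5, 20]); Taking the first minus the rest: none of the subtracted shapes is present at this height, so the result so far is unchanged — boundary = 45.92 mm. So its perimeter = 45.92 mm. Layer 9 is larger (97.92 vs 45.92 mm).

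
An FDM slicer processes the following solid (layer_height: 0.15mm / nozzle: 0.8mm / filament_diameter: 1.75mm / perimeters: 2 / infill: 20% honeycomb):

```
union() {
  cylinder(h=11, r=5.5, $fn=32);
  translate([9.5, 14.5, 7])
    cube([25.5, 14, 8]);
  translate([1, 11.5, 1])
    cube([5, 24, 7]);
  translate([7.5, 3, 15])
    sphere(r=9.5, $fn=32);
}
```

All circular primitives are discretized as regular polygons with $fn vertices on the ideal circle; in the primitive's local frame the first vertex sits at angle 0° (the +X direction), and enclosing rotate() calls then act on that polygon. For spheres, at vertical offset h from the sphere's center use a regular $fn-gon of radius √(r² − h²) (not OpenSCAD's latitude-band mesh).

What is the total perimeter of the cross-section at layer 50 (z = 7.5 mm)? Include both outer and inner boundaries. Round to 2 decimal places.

190.56 mm

At z = 7.5 mm: the r=5.5 cylinder gives a regular 32-gon of circumradius 5.5 (constant along its height) (perimeter = 2·32·5.500·sin(180°/32) = 34.50 mm); the cube at (9.5, 14.5) (footprint 25.5×14) is included at this height (perimeter 79.00 mm); the 5×24 cube at (1, 11.5) contributes its full rectangle (perimeter 58.00 mm); the r=9.5 sphere at (7.5, 3) slices to a regular 32-gon of circumradius 5.831 (√(r²−h²) with h=7.5 from center) (perimeter = 2·32·5.831·sin(180°/32) = 36.58 mm); Merging all regions: the regions partially overlap (shared area 17.47 mm²), so the edge portions inside another operand are dropped and the merged outline is re-measured after clipping — boundary = 190.56 mm. Overall, the cross-section has 3 separate islands. Total boundary length (outer) = 190.56 mm.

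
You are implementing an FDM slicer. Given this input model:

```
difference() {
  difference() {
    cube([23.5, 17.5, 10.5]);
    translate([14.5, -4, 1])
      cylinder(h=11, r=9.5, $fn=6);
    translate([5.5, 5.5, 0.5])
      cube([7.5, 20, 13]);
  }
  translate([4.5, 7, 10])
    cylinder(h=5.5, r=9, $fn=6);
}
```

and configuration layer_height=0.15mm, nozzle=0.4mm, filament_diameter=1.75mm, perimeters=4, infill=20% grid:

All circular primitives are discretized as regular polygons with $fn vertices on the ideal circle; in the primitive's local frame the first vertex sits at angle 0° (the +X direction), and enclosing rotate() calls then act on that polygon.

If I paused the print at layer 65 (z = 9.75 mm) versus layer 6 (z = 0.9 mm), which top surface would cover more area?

Layer 65 (z = 9.75): the cube (footprint 23.5×17.5) is included at this height (area 411.25 mm²); the r=9.5 cylinder at (14.5, -4) contributes a regular 6-gon of circumradius 9.5 (area = (6/2)·9.500²·sin(360°/6) = 234.48 mm²); the cube at (5.5, 5.5) is present — its section is the full 7.5×20 rectangle (area 150.00 mm²); After the difference (first − rest): starting from the 23.5×17.5 cube (411.25 mm²), the r=9.5 cylinder at (14.5, -4) partially overlaps it — only the 50.48 mm² overlap (of its 234.48 mm²) is removed, clipping the outline; the 7.5×20 cube at (5.5, 5.5) partially overlaps it — only the 90.00 mm² overlap (of its 150.00 mm²) is removed, clipping the outline — area = 270.77 mm²; the cylinder at (4.5, 7) is not intersected at this z (z outside [10, 15.5]); After the difference (first − rest): none of the subtracted shapes is present at this height, so that combined region is unchanged — area = 270.77 mm². So its area = 270.77 mm². Layer 6 (z = 0.9): the 23.5×17.5 cube contributes its full rectangle (area 411.25 mm²); the cylinder at (14.5, -4) is absent (z outside [1, 12]); the 7.5×20 cube at (5.5, 5.5) contributes its full rectangle (area 150.00 mm²); After the difference (first − rest): starting from the 23.5×17.5 cube (411.25 mm²), the 7.5×20 cube at (5.5, 5.5) partially overlaps it — only the 90.00 mm² overlap (of its 150.00 mm²) is removed, clipping the outline — area = 321.25 mm²; the cylinder at (4.5, 7) is absent (z outside [10, 15.5]); After the difference (first − rest): none of the subtracted shapes is present at this height, so the result so far is unchanged — area = 321.25 mm². So its area = 321.25 mm². Layer 6 is larger (321.25 vs 270.77 mm²).

layer 6 (z = 0.9 mm)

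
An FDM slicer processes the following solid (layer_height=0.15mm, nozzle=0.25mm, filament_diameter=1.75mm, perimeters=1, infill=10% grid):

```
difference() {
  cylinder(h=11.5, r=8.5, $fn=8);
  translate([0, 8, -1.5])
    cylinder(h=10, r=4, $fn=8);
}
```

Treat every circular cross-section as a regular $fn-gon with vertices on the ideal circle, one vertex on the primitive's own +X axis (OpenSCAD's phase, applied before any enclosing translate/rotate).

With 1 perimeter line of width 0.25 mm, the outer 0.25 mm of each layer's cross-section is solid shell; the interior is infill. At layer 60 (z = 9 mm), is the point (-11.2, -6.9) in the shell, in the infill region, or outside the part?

outside

At z = 9 mm: the r=8.5 cylinder contributes a regular 8-gon of circumradius 8.5; the cylinder at (0, 8) is not intersected at this z (z outside [-1.5, 8.5]); Subtracting the remaining from the first: none of the subtracted shapes is present at this height, so the r=8.5 cylinder is unchanged — 1 connected region. Overall, the cross-section is a single solid region. The nearest boundary edge runs (-8.50, 0.00)→(-6.01, -6.01); distance from the point to it = 5.13 mm. The point is not inside any of the regions above, so it lies outside the cross-section (5.13 mm from the nearest boundary).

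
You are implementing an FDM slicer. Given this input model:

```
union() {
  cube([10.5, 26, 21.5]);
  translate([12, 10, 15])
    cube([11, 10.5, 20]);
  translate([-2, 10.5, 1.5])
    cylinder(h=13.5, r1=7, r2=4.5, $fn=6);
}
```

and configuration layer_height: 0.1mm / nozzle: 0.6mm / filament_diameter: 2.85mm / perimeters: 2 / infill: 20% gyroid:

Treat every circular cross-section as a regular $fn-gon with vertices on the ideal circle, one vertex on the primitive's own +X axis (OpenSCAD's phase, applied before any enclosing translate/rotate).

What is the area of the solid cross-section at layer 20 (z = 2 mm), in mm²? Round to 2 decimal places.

358.91 mm²

At z = 2 mm: the 10.5×26 cube contributes its full rectangle (area 273.00 mm²); the cube at (12, 10) does not reach this height (z outside [15, 35]); the cone at (-2, 10.5) contributes a regular 6-gon of circumradius 6.907 (interpolated between r1=7 and r2=4.5 at t=0.037) (area = (6/2)·6.907²·sin(360°/6) = 123.96 mm²); Combining (union): the regions partially overlap — summed areas 396.96 mm² minus the doubly-counted overlap 38.05 mm² gives 358.91 mm² — area = 358.91 mm². Overall, the cross-section is a single solid region. Net area = 358.91 mm².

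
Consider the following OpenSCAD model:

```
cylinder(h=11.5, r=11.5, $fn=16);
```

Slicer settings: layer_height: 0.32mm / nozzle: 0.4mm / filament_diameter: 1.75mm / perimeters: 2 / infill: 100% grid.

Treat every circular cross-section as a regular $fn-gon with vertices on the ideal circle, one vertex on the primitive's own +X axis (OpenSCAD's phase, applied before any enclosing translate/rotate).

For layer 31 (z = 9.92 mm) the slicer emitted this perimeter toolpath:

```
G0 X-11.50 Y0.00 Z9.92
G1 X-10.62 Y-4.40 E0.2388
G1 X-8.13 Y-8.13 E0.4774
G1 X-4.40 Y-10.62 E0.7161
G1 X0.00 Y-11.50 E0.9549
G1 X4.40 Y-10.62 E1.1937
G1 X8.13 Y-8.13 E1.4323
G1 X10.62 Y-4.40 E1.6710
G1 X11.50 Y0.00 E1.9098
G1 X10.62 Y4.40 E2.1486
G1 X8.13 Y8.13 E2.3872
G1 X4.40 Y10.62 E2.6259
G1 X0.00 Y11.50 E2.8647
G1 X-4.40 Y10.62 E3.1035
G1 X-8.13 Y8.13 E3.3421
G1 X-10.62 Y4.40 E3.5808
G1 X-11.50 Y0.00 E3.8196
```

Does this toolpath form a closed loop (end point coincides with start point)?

yes

Start point (G0): (-11.50, 0.00). End point (last G1): the path returns to the start — closed.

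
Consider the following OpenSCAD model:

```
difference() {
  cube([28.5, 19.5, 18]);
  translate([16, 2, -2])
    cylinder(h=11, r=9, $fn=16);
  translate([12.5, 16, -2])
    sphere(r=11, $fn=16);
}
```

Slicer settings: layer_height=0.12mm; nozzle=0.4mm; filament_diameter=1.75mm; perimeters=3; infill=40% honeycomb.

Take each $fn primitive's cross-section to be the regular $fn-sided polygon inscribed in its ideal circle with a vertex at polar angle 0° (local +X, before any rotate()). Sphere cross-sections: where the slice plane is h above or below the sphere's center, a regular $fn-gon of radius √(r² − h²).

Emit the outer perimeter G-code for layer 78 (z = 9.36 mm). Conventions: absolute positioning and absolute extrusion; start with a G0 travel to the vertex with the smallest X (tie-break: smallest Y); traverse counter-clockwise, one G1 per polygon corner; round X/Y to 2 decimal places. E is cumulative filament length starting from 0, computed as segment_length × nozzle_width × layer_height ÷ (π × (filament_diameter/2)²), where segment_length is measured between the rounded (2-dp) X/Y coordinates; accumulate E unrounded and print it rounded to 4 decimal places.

G0 X0.00 Y0.00 Z9.36
G1 X28.50 Y0.00 E0.5687
G1 X28.50 Y19.50 E0.9579
G1 X0.00 Y19.50 E1.5266
G1 X0.00 Y0.00 E1.9158

At z = 9.36 mm: the 28.5×19.5 cube contributes its full rectangle; the cylinder at (16, 2) does not reach this height (z outside [-2, 9]); the sphere at (12.5, 16) does not reach this height (|z−center|=11.360 > r=11); Subtracting the remaining from the first: none of the subtracted shapes is present at this height, so the 28.5×19.5 cube is unchanged — 1 connected region. The outline is a single polygon with 4 vertices. Extrusion per mm of travel: 0.4 × 0.12 / (π × 0.875²) = 0.019956. Accumulating E over each segment gives final E = 1.9158.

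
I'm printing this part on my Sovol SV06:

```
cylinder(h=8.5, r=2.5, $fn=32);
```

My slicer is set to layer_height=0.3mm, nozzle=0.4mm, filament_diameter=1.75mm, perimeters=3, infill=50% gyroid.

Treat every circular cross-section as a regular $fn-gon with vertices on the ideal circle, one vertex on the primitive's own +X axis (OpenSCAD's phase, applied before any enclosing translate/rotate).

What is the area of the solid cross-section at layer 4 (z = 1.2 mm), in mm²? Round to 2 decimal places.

At z = 1.2 mm: the cylinder: section is a regular 32-gon, circumradius r=2.5 (area = (32/2)·2.500²·sin(360°/32) = 19.51 mm²). Overall, the cross-section is a single solid region. Net area = 19.51 mm².

19.51 mm²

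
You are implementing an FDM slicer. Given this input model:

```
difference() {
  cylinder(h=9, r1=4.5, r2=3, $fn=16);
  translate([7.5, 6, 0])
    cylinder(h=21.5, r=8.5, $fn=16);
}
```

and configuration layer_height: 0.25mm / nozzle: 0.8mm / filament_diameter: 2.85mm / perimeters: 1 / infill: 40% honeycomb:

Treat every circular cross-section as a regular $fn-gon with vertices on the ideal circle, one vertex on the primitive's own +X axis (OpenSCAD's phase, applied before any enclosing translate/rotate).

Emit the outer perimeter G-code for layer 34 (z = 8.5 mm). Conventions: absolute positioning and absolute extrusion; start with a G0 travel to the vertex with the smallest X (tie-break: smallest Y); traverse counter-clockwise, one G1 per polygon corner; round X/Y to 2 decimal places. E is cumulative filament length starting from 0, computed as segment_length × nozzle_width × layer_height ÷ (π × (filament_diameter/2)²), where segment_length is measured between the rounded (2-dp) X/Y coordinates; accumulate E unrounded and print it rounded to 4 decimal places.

At z = 8.5 mm: the cone contributes a regular 16-gon of circumradius 3.083 (interpolated between r1=4.5 and r2=3 at t=0.944); the cylinder at (7.5, 6): section is a regular 16-gon, circumradius r=8.5; Taking the first minus the rest: starting from the cone, the r=8.5 cylinder at (7.5, 6) partially overlaps it — only the 6.60 mm² overlap (of its 221.19 mm²) is removed, clipping the outline — 1 connected region. The outline is a single polygon with 15 vertices. Extrusion per mm of travel: 0.8 × 0.25 / (π × 1.425²) = 0.031351. Accumulating E over each segment gives final E = 0.5743.

G0 X-3.08 Y0.00 Z8.50
G1 X-2.85 Y-1.18 E0.0377
G1 X-2.18 Y-2.18 E0.0754
G1 X-1.18 Y-2.85 E0.1132
G1 X0.00 Y-3.08 E0.1509
G1 X1.18 Y-2.85 E0.1885
G1 X2.18 Y-2.18 E0.2263
G1 X2.85 Y-1.18 E0.2640
G1 X2.89 Y-0.95 E0.2713
G1 X1.49 Y-0.01 E0.3242
G1 X-0.35 Y2.75 E0.4282
G1 X-0.40 Y3.00 E0.4362
G1 X-1.18 Y2.85 E0.4611
G1 X-2.18 Y2.18 E0.4988
G1 X-2.85 Y1.18 E0.5366
G1 X-3.08 Y0.00 E0.5743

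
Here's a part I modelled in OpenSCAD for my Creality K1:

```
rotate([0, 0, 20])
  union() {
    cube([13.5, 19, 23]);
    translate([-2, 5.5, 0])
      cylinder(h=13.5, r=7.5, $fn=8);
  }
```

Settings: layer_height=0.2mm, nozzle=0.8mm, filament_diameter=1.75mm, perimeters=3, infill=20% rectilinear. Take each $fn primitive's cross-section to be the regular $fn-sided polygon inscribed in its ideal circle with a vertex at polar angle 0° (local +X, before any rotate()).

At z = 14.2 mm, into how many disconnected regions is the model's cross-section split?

At z = 14.2 mm: the cube is present — its section is the full 13.5×19 rectangle; the cylinder at (-2, 5.5) is not intersected at this z (z outside [0, 13.5]); Combining (union): only the 13.5×19 cube is present, so the union is just that shape — 1 connected region; (whole slice rotated 20° about Z — lengths, areas and connectivity unchanged). The result has 1 disconnected region.

1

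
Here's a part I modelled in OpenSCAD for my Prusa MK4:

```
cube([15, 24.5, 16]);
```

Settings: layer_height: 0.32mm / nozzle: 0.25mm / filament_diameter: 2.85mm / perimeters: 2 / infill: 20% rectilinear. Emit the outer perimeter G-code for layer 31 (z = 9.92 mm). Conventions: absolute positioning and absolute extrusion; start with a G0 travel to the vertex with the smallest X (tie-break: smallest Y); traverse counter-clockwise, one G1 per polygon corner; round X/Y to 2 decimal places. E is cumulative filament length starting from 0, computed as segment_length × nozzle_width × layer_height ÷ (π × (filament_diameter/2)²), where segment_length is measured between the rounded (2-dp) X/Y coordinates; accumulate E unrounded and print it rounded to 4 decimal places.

G0 X0.00 Y0.00 Z9.92
G1 X15.00 Y0.00 E0.1881
G1 X15.00 Y24.50 E0.4953
G1 X0.00 Y24.50 E0.6835
G1 X0.00 Y0.00 E0.9907

At z = 9.92 mm: the cube (footprint 15×24.5) is included at this height. The outline is a single polygon with 4 vertices. Extrusion per mm of travel: 0.25 × 0.32 / (π × 1.425²) = 0.012540. Accumulating E over each segment gives final E = 0.9907.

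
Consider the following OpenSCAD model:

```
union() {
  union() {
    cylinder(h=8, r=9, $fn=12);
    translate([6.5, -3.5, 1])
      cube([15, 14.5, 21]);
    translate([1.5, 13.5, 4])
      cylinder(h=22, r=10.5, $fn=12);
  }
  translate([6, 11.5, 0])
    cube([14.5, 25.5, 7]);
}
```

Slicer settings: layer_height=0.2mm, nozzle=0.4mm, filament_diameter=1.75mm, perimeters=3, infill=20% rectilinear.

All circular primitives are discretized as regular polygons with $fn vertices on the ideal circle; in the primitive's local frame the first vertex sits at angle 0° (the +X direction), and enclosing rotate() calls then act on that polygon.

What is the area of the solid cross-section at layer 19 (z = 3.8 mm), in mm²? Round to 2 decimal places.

813.77 mm²

At z = 3.8 mm: the cylinder: section is a regular 12-gon, circumradius r=9 (area = (12/2)·9.000²·sin(360°/12) = 243.00 mm²); the cube at (6.5, -3.5) is present — its section is the full 15×14.5 rectangle (area 217.50 mm²); the cylinder at (1.5, 13.5) is not intersected at this z (z outside [4, 26]); Merging all regions: the regions partially overlap — summed areas 460.50 mm² minus the doubly-counted overlap 16.48 mm² gives 444.02 mm² — area = 444.02 mm²; the cube at (6, 11.5) (footprint 14.5×25.5) is included at this height (area 369.75 mm²); Combining (union): the 2 present regions are separate (no shared area or edge), so areas and boundary lengths simply add and each stays a separate island — area = 813.77 mm². Overall, the cross-section has 2 separate islands. Net area = 813.77 mm².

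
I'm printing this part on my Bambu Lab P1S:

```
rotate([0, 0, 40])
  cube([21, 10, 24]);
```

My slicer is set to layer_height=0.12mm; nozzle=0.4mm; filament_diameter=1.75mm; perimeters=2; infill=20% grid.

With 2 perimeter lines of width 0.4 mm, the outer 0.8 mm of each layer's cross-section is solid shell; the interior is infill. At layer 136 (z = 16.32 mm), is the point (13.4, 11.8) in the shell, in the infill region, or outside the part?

shell

At z = 16.32 mm: the 21×10 cube contributes its full rectangle; (rotated 40° about Z; rotation is an isometry so areas/perimeters/island counts are preserved). Overall, the cross-section is a single solid region. Undo the 40° rotation: the query point maps to (17.850, 0.426) in the un-rotated model frame. The nearest boundary edge runs (0.00, 0.00)→(21.00, 0.00); distance from the point to it = 0.43 mm. The point is inside the cross-section, 0.43 mm from the nearest boundary — within the 0.8 mm shell band (2 × 0.4).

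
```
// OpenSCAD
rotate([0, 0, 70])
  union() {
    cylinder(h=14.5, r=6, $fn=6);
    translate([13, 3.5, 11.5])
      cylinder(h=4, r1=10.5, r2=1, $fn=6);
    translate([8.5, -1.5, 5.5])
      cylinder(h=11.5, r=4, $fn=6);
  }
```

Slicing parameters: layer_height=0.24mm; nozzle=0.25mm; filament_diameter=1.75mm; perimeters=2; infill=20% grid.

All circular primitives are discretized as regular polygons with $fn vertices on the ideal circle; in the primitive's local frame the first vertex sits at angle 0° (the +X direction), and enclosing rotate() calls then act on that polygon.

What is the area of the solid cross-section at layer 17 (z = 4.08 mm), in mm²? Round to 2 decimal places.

At z = 4.08 mm: the cylinder: section is a regular 6-gon, circumradius r=6 (area = (6/2)·6.000²·sin(360°/6) = 93.53 mm²); the cone at (13, 3.5) does not reach this height (z outside [11.5, 15.5]); the cylinder at (8.5, -1.5) is absent (z outside [5.5, 17]); Merging all regions: only the r=6 cylinder is present, so the union is just that shape — area = 93.53 mm²; (rotated 70° about Z; rotation is an isometry so areas/perimeters/island counts are preserved). Overall, the cross-section is a single solid region. Net area = 93.53 mm².

93.53 mm²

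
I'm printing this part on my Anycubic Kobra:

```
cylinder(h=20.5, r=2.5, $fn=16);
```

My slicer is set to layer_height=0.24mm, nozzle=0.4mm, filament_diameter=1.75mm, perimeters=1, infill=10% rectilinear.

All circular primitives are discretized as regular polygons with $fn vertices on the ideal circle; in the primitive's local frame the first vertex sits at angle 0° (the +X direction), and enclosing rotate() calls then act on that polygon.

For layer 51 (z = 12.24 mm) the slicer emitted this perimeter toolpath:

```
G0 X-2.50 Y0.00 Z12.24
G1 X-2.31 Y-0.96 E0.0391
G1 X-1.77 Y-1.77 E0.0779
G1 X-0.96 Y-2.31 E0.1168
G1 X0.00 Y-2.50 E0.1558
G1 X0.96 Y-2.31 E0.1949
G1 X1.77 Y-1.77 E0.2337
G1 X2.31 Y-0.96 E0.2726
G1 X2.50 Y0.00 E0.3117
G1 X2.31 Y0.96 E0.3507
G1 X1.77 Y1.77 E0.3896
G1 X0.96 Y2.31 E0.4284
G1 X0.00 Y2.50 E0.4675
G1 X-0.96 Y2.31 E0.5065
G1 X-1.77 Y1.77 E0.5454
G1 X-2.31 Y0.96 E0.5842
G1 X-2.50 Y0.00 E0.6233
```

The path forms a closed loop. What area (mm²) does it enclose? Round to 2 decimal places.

Apply the shoelace formula to the sequence of (X, Y) vertices; enclosed area = 19.16 mm².

19.16 mm²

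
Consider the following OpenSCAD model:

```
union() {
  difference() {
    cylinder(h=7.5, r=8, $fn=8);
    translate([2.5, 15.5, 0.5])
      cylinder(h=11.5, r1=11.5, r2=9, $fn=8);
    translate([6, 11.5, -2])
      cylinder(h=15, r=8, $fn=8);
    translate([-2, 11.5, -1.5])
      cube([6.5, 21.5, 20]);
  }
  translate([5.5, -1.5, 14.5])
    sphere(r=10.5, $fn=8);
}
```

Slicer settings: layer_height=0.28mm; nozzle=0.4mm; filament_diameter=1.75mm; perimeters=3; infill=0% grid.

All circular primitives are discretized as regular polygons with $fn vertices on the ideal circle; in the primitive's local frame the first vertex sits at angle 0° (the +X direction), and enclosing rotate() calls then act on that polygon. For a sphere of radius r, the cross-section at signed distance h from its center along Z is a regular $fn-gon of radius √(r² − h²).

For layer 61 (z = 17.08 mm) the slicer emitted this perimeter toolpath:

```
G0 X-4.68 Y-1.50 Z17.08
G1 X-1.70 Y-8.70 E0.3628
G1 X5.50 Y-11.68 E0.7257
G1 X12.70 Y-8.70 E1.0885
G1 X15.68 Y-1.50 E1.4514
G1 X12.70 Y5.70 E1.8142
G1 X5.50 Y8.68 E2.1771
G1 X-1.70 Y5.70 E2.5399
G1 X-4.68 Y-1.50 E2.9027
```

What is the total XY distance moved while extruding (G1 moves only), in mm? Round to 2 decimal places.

Sum the Euclidean lengths of each G1 segment: total = 62.34 mm.

62.34 mm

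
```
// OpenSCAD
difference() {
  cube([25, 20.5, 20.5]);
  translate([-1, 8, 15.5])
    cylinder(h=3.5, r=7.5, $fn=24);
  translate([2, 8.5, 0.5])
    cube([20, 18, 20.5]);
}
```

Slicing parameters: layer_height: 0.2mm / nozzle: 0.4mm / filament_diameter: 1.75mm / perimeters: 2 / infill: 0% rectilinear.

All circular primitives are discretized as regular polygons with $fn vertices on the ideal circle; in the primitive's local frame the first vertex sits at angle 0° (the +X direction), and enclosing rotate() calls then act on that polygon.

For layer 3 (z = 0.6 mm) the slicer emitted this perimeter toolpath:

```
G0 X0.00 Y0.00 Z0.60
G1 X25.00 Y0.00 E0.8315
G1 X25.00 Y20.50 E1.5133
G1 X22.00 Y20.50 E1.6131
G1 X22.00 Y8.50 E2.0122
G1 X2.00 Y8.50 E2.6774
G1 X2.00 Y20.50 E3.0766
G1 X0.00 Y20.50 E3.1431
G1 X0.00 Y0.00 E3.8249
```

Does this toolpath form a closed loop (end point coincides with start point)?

yes

Start point (G0): (0.00, 0.00). End point (last G1): the path returns to the start — closed.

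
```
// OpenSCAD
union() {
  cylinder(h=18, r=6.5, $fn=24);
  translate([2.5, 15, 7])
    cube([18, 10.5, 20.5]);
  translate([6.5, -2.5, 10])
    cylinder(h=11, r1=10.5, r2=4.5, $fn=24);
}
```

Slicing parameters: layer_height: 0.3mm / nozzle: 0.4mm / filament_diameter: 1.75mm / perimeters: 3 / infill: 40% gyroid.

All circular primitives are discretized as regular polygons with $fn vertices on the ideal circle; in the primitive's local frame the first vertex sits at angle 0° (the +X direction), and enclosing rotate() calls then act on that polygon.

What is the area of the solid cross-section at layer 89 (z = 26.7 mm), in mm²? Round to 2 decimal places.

At z = 26.7 mm: the cylinder does not reach this height (z outside [0, 18]); the 18×10.5 cube at (2.5, 15) contributes its full rectangle (area 189.00 mm²); the cone at (6.5, -2.5) does not reach this height (z outside [10, 21]); Combining (union): only the 18×10.5 cube at (2.5, 15) is present, so the union is just that shape — area = 189.00 mm². Overall, the cross-section is a single solid region. Net area = 189.00 mm².

189.00 mm²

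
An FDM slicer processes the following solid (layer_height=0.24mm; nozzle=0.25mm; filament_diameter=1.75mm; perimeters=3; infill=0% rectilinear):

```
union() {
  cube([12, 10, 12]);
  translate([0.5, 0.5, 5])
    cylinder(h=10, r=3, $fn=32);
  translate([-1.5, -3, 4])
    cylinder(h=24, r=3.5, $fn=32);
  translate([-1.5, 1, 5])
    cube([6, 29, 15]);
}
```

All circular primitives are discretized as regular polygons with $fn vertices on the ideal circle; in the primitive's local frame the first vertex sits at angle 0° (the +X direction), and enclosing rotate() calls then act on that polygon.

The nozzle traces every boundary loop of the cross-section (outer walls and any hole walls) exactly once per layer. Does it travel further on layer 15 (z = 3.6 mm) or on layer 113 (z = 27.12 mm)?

layer 15 (z = 3.6 mm)

Layer 15 (z = 3.6): the 12×10 cube contributes its full rectangle (perimeter 44.00 mm); the cylinder at (0.5, 0.5) does not reach this height (z outside [5, 15]); the cylinder at (-1.5, -3) is not intersected at this z (z outside [4, 28]); the cube at (-1.5, 1) does not reach this height (z outside [5, 20]); Combining (union): only the 12×10 cube is present, so the union is just that shape — boundary = 44.00 mm. So its perimeter = 44.00 mm. Layer 113 (z = 27.12): the cube does not reach this height (z outside [0, 12]); the cylinder at (0.5, 0.5) does not reach this height (z outside [5, 15]); the r=3.5 cylinder at (-1.5, -3) gives a regular 32-gon of circumradius 3.5 (constant along its height) (perimeter = 2·32·3.500·sin(180°/32) = 21.96 mm); the cube at (-1.5, 1) is not intersected at this z (z outside [5, 20]); Taking the union: only the r=3.5 cylinder at (-1.5, -3) is present, so the union is just that shape — boundary = 21.96 mm. So its perimeter = 21.96 mm. Layer 15 is larger (44.00 vs 21.96 mm).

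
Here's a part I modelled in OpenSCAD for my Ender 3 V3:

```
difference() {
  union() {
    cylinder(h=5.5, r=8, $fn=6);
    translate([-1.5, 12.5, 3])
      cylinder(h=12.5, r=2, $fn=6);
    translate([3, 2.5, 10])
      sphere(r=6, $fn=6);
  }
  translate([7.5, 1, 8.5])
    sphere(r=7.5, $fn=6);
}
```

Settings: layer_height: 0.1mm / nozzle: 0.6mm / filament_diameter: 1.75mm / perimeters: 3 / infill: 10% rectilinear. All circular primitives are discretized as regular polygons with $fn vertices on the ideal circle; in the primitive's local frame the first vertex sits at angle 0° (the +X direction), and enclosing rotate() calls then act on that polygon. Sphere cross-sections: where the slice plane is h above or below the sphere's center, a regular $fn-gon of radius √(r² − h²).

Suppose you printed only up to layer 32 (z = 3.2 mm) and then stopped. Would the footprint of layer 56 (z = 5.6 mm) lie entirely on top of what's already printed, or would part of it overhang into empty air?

entirely on top

Compare the two slices. At z = 3.2: the r=8 cylinder gives a regular 6-gon of circumradius 8 (constant along its height) (area = (6/2)·8.000²·sin(360°/6) = 166.28 mm²); the r=2 cylinder at (-1.5, 12.5) gives a regular 6-gon of circumradius 2 (constant along its height) (area = (6/2)·2.000²·sin(360°/6) = 10.39 mm²); the sphere at (3, 2.5) is not intersected at this z (|z−center|=6.800 > r=6); Combining (union): the 2 present regions are separate (no shared area or edge), so areas and boundary lengths simply add and each stays a separate island — area = 176.67 mm²; the r=7.5 sphere at (7.5, 1) contributes a regular 6-gon of circumradius √(7.5²−5.3²) = 5.307 (area = (6/2)·5.307²·sin(360°/6) = 73.16 mm²); After the difference (first − rest): starting from that combined region (176.67 mm²), the r=7.5 sphere at (7.5, 1) partially overlaps it — only the 28.41 mm² overlap (of its 73.16 mm²) is removed, clipping the outline — area = 148.26 mm². At z = 5.6: the cylinder is not intersected at this z (z outside [0, 5.5]); the r=2 cylinder at (-1.5, 12.5) contributes a regular 6-gon of circumradius 2 (area = (6/2)·2.000²·sin(360°/6) = 10.39 mm²); the sphere at (3, 2.5): section is a regular 6-gon, circumradius = √(r²−h²) = √(6²−4.4²) = 4.079 (area = (6/2)·4.079²·sin(360°/6) = 43.23 mm²); Merging all regions: the 2 present regions are separate (no shared area or edge), so areas and boundary lengths simply add and each stays a separate island — area = 53.62 mm²; the r=7.5 sphere at (7.5, 1) slices to a regular 6-gon of circumradius 6.917 (√(r²−h²) with h=2.9 from center) (area = (6/2)·6.917²·sin(360°/6) = 124.29 mm²); After the difference (first − rest): starting from that combined region (53.62 mm²), the r=7.5 sphere at (7.5, 1) partially overlaps it — only the 30.19 mm² overlap (of its 124.29 mm²) is removed, clipping the outline — area = 23.44 mm². Checking containment: the cross-section at z = 5.6 is a subset of the cross-section at z = 3.2.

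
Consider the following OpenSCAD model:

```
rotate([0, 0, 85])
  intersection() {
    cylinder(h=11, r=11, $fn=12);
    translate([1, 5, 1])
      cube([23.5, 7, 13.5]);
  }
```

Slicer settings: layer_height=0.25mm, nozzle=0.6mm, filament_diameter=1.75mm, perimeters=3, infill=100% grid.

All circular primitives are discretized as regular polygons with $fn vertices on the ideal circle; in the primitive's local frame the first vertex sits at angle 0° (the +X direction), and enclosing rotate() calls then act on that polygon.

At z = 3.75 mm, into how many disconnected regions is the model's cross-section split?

At z = 3.75 mm: the cylinder: section is a regular 12-gon, circumradius r=11; the cube at (1, 5) is present — its section is the full 23.5×7 rectangle; Taking the intersection: the 23.5×7 cube at (1, 5) partially overlaps the r=11 cylinder; clipping to the common part keeps 33.23 mm² — 1 connected region; (rotated 85° about Z; rotation is an isometry so areas/perimeters/island counts are preserved). The result has 1 disconnected region.

1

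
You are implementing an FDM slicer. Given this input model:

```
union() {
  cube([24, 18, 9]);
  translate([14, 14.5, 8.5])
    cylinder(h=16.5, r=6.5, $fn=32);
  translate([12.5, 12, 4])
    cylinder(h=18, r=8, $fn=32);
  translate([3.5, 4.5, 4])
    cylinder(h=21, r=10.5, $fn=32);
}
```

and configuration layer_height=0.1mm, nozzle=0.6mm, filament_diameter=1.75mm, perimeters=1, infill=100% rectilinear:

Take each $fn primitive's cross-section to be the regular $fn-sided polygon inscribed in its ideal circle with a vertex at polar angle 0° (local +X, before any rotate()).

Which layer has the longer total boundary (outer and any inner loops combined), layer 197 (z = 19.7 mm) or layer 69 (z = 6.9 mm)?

layer 69 (z = 6.9 mm)

Layer 197 (z = 19.7): the cube is absent (z outside [0, 9]); the r=6.5 cylinder at (14, 14.5) contributes a regular 32-gon of circumradius 6.5 (perimeter = 2·32·6.500·sin(180°/32) = 40.78 mm); the r=8 cylinder at (12.5, 12) contributes a regular 32-gon of circumradius 8 (perimeter = 2·32·8.000·sin(180°/32) = 50.18 mm); the r=10.5 cylinder at (3.5, 4.5) gives a regular 32-gon of circumradius 10.5 (constant along its height) (perimeter = 2·32·10.500·sin(180°/32) = 65.87 mm); Combining (union): the regions partially overlap (shared area 183.77 mm²), so the edge portions inside another operand are dropped and the merged outline is re-measured after clipping — boundary = 85.80 mm. So its perimeter = 85.80 mm. Layer 69 (z = 6.9): the cube (footprint 24×18) is included at this height (perimeter 84.00 mm); the cylinder at (14, 14.5) does not reach this height (z outside [8.5, 25]); the r=8 cylinder at (12.5, 12) gives a regular 32-gon of circumradius 8 (constant along its height) (perimeter = 2·32·8.000·sin(180°/32) = 50.18 mm); the cylinder at (3.5, 4.5): section is a regular 32-gon, circumradius r=10.5 (perimeter = 2·32·10.500·sin(180°/32) = 65.87 mm); Merging all regions: the regions partially overlap (shared area 368.89 mm²), so the edge portions inside another operand are dropped and the merged outline is re-measured after clipping — boundary = 98.85 mm. So its perimeter = 98.85 mm. Layer 69 is larger (98.85 vs 85.80 mm).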